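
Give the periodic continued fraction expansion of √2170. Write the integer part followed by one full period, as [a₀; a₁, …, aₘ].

a₀ = ⌊√2170⌋ = 46.
With m₀=0, d₀=1 and mₖ₊₁ = dₖaₖ − mₖ, dₖ₊₁ = (n − mₖ₊₁²)/dₖ, aₖ₊₁ = ⌊(a₀+mₖ₊₁)/dₖ₊₁⌋:
  k=1: m=46, d=54, a=1
  k=2: m=8, d=39, a=1
  k=3: m=31, d=31, a=2
  k=4: m=31, d=39, a=1
  k=5: m=8, d=54, a=1
  k=6: m=46, d=1, a=92
d=1 and a=2a₀=92 at k=6, so the next step gives (m, d) = (46, 54) again — its k=1 value — and the period has length 6.

[46; 1, 1, 2, 1, 1, 92]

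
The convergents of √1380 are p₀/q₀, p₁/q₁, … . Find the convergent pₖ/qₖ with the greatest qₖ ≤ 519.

√1380 = [37; 6, 1, 2, 1, 6, 74, …] (period length 6).
Convergents:
  p_0/q_0 = 37/1
  p_1/q_1 = 223/6
  p_2/q_2 = 260/7
  p_3/q_3 = 743/20
  p_4/q_4 = 1003/27
  p_5/q_5 = 6761/182
  p_6/q_6 = 501317/13495
q_5 = 182 ≤ 519 < 13495 = q_6, so the answer is 6761/182.

6761/182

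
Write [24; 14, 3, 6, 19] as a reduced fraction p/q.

Fold from the inside: start with 19/1.
  6 + 1/19 = 115/19
  3 + 19/115 = 364/115
  14 + 115/364 = 5211/364
  24 + 364/5211 = 125428/5211

125428/5211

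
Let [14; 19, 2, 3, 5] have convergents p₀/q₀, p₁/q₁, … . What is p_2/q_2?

548/39

Using pₖ = aₖpₖ₋₁ + pₖ₋₂, qₖ = aₖqₖ₋₁ + qₖ₋₂ (with p₋₁=1, p₋₂=0, q₋₁=0, q₋₂=1):
  k=0: a=14, p=14, q=1
  k=1: a=19, p=267, q=19
  k=2: a=2, p=548, q=39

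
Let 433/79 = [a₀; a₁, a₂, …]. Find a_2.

433 = 5·79 + 38   →  a_0 = 5
79 = 2·38 + 3   →  a_1 = 2
38 = 12·3 + 2   →  a_2 = 12

12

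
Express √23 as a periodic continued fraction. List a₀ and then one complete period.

a₀ = ⌊√23⌋ = 4.
With m₀=0, d₀=1 and mₖ₊₁ = dₖaₖ − mₖ, dₖ₊₁ = (n − mₖ₊₁²)/dₖ, aₖ₊₁ = ⌊(a₀+mₖ₊₁)/dₖ₊₁⌋:
  k=1: m=4, d=7, a=1
  k=2: m=3, d=2, a=3
  k=3: m=3, d=7, a=1
  k=4: m=4, d=1, a=8
d=1 and a=2a₀=8 at k=4, so the next step gives (m, d) = (4, 7) again — its k=1 value — and the period has length 4.

[4; 1, 3, 1, 8]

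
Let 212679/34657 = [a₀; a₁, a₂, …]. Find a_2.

3

212679 = 6·34657 + 4737   →  a_0 = 6
34657 = 7·4737 + 1498   →  a_1 = 7
4737 = 3·1498 + 243   →  a_2 = 3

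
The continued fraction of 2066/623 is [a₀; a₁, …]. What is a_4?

2066 = 3·623 + 197   →  a_0 = 3
623 = 3·197 + 32   →  a_1 = 3
197 = 6·32 + 5   →  a_2 = 6
32 = 6·5 + 2   →  a_3 = 6
5 = 2·2 + 1   →  a_4 = 2

2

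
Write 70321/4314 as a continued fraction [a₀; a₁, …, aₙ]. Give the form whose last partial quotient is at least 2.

70321 = 16×4314 + 1297
4314 = 3×1297 + 423
1297 = 3×423 + 28
423 = 15×28 + 3
28 = 9×3 + 1
3 = 3×1 + 0  (stop)
So 70321/4314 = [16; 3, 3, 15, 9, 3].

[16; 3, 3, 15, 9, 3]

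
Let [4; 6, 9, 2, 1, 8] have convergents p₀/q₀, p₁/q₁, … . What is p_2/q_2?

229/55

Using pₖ = aₖpₖ₋₁ + pₖ₋₂, qₖ = aₖqₖ₋₁ + qₖ₋₂ (with p₋₁=1, p₋₂=0, q₋₁=0, q₋₂=1):
  k=0: a=4, p=4, q=1
  k=1: a=6, p=25, q=6
  k=2: a=9, p=229, q=55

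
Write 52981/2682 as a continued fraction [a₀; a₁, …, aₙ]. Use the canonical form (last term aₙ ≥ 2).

52981 = 19*2682 + 2023
2682 = 1*2023 + 659
2023 = 3*659 + 46
659 = 14*46 + 15
46 = 3*15 + 1
15 = 15*1 + 0  (stop)
So 52981/2682 = [19; 1, 3, 14, 3, 15].

[19; 1, 3, 14, 3, 15]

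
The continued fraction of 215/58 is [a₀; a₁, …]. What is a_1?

1

215 = 3·58 + 41   →  a_0 = 3
58 = 1·41 + 17   →  a_1 = 1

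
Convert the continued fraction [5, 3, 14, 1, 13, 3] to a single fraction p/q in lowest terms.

10487/1969

Fold from the inside: start with 3/1.
  13 + 1/3 = 40/3
  1 + 3/40 = 43/40
  14 + 40/43 = 642/43
  3 + 43/642 = 1969/642
  5 + 642/1969 = 10487/1969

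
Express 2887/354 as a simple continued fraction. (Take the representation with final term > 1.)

2887 = 8*354 + 55
354 = 6*55 + 24
55 = 2*24 + 7
24 = 3*7 + 3
7 = 2*3 + 1
3 = 3*1 + 0  (stop)
So 2887/354 = [8; 6, 2, 3, 2, 3].

[8; 6, 2, 3, 2, 3]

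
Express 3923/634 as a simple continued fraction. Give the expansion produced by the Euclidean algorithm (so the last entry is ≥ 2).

3923 = 6×634 + 119
634 = 5×119 + 39
119 = 3×39 + 2
39 = 19×2 + 1
2 = 2×1 + 0  (stop)
So 3923/634 = [6; 5, 3, 19, 2].

[6; 5, 3, 19, 2]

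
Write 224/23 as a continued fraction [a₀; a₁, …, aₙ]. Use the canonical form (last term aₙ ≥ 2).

[9; 1, 2, 1, 5]

224 = 9·23 + 17
23 = 1·17 + 6
17 = 2·6 + 5
6 = 1·5 + 1
5 = 5·1 + 0  (stop)
So 224/23 = [9; 1, 2, 1, 5].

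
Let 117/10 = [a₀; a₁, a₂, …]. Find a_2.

2

117 = 11·10 + 7   →  a_0 = 11
10 = 1·7 + 3   →  a_1 = 1
7 = 2·3 + 1   →  a_2 = 2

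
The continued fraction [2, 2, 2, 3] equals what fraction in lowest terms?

41/17

Using pₖ = aₖpₖ₋₁ + pₖ₋₂ and qₖ = aₖqₖ₋₁ + qₖ₋₂:
  k=0: a=2, p=2, q=1
  k=1: a=2, p=5, q=2
  k=2: a=2, p=12, q=5
  k=3: a=3, p=41, q=17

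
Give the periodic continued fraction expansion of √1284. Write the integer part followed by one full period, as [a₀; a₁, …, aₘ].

a₀ = ⌊√1284⌋ = 35.

[35; 1, 4, 1, 70]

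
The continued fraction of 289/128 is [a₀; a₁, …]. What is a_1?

3

289 = 2·128 + 33   →  a_0 = 2
128 = 3·33 + 29   →  a_1 = 3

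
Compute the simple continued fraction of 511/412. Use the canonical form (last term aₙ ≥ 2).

511 = 1·412 + 99
412 = 4·99 + 16
99 = 6·16 + 3
16 = 5·3 + 1
3 = 3·1 + 0  (stop)
So 511/412 = [1; 4, 6, 5, 3].

[1; 4, 6, 5, 3]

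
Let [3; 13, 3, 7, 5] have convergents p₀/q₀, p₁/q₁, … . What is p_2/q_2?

Using pₖ = aₖpₖ₋₁ + pₖ₋₂, qₖ = aₖqₖ₋₁ + qₖ₋₂ (with p₋₁=1, p₋₂=0, q₋₁=0, q₋₂=1):
  k=0: a=3, p=3, q=1
  k=1: a=13, p=40, q=13
  k=2: a=3, p=123, q=40

123/40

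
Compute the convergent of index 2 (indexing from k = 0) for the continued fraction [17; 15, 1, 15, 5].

Using pₖ = aₖpₖ₋₁ + pₖ₋₂, qₖ = aₖqₖ₋₁ + qₖ₋₂ (with p₋₁=1, p₋₂=0, q₋₁=0, q₋₂=1):
  k=0: a=17, p=17, q=1
  k=1: a=15, p=256, q=15
  k=2: a=1, p=273, q=16

273/16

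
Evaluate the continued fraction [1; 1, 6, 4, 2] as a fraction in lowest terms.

121/65

Using pₖ = aₖpₖ₋₁ + pₖ₋₂ and qₖ = aₖqₖ₋₁ + qₖ₋₂:
  k=0: a=1, p=1, q=1
  k=1: a=1, p=2, q=1
  k=2: a=6, p=13, q=7
  k=3: a=4, p=54, q=29
  k=4: a=2, p=121, q=65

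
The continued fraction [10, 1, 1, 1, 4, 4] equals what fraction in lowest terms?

628/59

Using pₖ = aₖpₖ₋₁ + pₖ₋₂ and qₖ = aₖqₖ₋₁ + qₖ₋₂:
  k=0: a=10, p=10, q=1
  k=1: a=1, p=11, q=1
  k=2: a=1, p=21, q=2
  k=3: a=1, p=32, q=3
  k=4: a=4, p=149, q=14
  k=5: a=4, p=628, q=59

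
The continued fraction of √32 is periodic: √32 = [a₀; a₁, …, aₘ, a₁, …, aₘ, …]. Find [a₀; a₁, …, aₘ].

a₀ = ⌊√32⌋ = 5.
With m₀=0, d₀=1 and mₖ₊₁ = dₖaₖ − mₖ, dₖ₊₁ = (n − mₖ₊₁²)/dₖ, aₖ₊₁ = ⌊(a₀+mₖ₊₁)/dₖ₊₁⌋:
  k=1: m=5, d=7, a=1
  k=2: m=2, d=4, a=1
  k=3: m=2, d=7, a=1
  k=4: m=5, d=1, a=10
d=1 and a=2a₀=10 at k=4, so the next step gives (m, d) = (5, 7) again — its k=1 value — and the period has length 4.

[5; 1, 1, 1, 10]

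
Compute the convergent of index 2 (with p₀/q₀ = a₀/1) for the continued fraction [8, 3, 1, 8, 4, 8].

Using pₖ = aₖpₖ₋₁ + pₖ₋₂, qₖ = aₖqₖ₋₁ + qₖ₋₂ (with p₋₁=1, p₋₂=0, q₋₁=0, q₋₂=1):
  k=0: a=8, p=8, q=1
  k=1: a=3, p=25, q=3
  k=2: a=1, p=33, q=4

33/4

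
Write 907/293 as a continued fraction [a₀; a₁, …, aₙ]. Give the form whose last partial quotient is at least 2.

907 = 3*293 + 28
293 = 10*28 + 13
28 = 2*13 + 2
13 = 6*2 + 1
2 = 2*1 + 0  (stop)
So 907/293 = [3; 10, 2, 6, 2].

[3; 10, 2, 6, 2]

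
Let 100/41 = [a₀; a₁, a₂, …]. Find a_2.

3

100 = 2·41 + 18   →  a_0 = 2
41 = 2·18 + 5   →  a_1 = 2
18 = 3·5 + 3   →  a_2 = 3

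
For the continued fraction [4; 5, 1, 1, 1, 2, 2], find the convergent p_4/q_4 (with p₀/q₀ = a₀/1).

Using pₖ = aₖpₖ₋₁ + pₖ₋₂, qₖ = aₖqₖ₋₁ + qₖ₋₂ (with p₋₁=1, p₋₂=0, q₋₁=0, q₋₂=1):
  k=0: a=4, p=4, q=1
  k=1: a=5, p=21, q=5
  k=2: a=1, p=25, q=6
  k=3: a=1, p=46, q=11
  k=4: a=1, p=71, q=17

71/17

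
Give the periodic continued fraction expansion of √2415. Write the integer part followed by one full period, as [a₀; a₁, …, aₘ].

[49; 7, 98]

a₀ = ⌊√2415⌋ = 49.
With m₀=0, d₀=1 and mₖ₊₁ = dₖaₖ − mₖ, dₖ₊₁ = (n − mₖ₊₁²)/dₖ, aₖ₊₁ = ⌊(a₀+mₖ₊₁)/dₖ₊₁⌋:
  k=1: m=49, d=14, a=7
  k=2: m=49, d=1, a=98
d=1 and a=2a₀=98 at k=2, so the next step gives (m, d) = (49, 14) again — its k=1 value — and the period has length 2.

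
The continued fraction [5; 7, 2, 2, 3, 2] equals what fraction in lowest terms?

Using pₖ = aₖpₖ₋₁ + pₖ₋₂ and qₖ = aₖqₖ₋₁ + qₖ₋₂:
  k=0: a=5, p=5, q=1
  k=1: a=7, p=36, q=7
  k=2: a=2, p=77, q=15
  k=3: a=2, p=190, q=37
  k=4: a=3, p=647, q=126
  k=5: a=2, p=1484, q=289

1484/289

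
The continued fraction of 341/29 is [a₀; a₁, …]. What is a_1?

341 = 11·29 + 22   →  a_0 = 11
29 = 1·22 + 7   →  a_1 = 1

1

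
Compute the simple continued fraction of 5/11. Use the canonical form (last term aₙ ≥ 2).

[0; 2, 5]

5 = 0*11 + 5
11 = 2*5 + 1
5 = 5*1 + 0  (stop)
So 5/11 = [0; 2, 5].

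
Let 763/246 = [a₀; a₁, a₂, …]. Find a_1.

763 = 3·246 + 25   →  a_0 = 3
246 = 9·25 + 21   →  a_1 = 9

9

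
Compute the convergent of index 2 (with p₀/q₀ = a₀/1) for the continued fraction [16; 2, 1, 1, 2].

Using pₖ = aₖpₖ₋₁ + pₖ₋₂, qₖ = aₖqₖ₋₁ + qₖ₋₂ (with p₋₁=1, p₋₂=0, q₋₁=0, q₋₂=1):
  k=0: a=16, p=16, q=1
  k=1: a=2, p=33, q=2
  k=2: a=1, p=49, q=3

49/3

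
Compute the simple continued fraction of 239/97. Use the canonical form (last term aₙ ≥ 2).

[2; 2, 6, 2, 3]

239 = 2×97 + 45
97 = 2×45 + 7
45 = 6×7 + 3
7 = 2×3 + 1
3 = 3×1 + 0  (stop)
So 239/97 = [2; 2, 6, 2, 3].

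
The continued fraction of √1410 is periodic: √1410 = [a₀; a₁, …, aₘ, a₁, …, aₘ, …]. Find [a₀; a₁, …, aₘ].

a₀ = ⌊√1410⌋ = 37.
With m₀=0, d₀=1 and mₖ₊₁ = dₖaₖ − mₖ, dₖ₊₁ = (n − mₖ₊₁²)/dₖ, aₖ₊₁ = ⌊(a₀+mₖ₊₁)/dₖ₊₁⌋:
  k=1: m=37, d=41, a=1
  k=2: m=4, d=34, a=1
  k=3: m=30, d=15, a=4
  k=4: m=30, d=34, a=1
  k=5: m=4, d=41, a=1
  k=6: m=37, d=1, a=74
d=1 and a=2a₀=74 at k=6, so the next step gives (m, d) = (37, 41) again — its k=1 value — and the period has length 6.

[37; 1, 1, 4, 1, 1, 74]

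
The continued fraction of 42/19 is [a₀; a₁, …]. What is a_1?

4

42 = 2·19 + 4   →  a_0 = 2
19 = 4·4 + 3   →  a_1 = 4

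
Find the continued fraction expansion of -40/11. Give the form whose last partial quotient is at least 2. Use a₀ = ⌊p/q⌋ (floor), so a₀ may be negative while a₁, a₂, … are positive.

[-4; 2, 1, 3]

-40 = -4·11 + 4
11 = 2·4 + 3
4 = 1·3 + 1
3 = 3·1 + 0  (stop)
So -40/11 = [-4; 2, 1, 3].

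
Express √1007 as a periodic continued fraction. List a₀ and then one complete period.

[31; 1, 2, 1, 2, 1, 62]

a₀ = ⌊√1007⌋ = 31.
With m₀=0, d₀=1 and mₖ₊₁ = dₖaₖ − mₖ, dₖ₊₁ = (n − mₖ₊₁²)/dₖ, aₖ₊₁ = ⌊(a₀+mₖ₊₁)/dₖ₊₁⌋:
  k=1: m=31, d=46, a=1
  k=2: m=15, d=17, a=2
  k=3: m=19, d=38, a=1
  k=4: m=19, d=17, a=2
  k=5: m=15, d=46, a=1
  k=6: m=31, d=1, a=62
d=1 and a=2a₀=62 at k=6, so the next step gives (m, d) = (31, 46) again — its k=1 value — and the period has length 6.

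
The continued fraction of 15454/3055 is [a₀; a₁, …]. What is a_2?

14

15454 = 5·3055 + 179   →  a_0 = 5
3055 = 17·179 + 12   →  a_1 = 17
179 = 14·12 + 11   →  a_2 = 14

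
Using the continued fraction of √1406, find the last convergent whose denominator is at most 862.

11249/300

√1406 = [37; 2, 74, …] (period length 2).
Convergents:
  p_0/q_0 = 37/1
  p_1/q_1 = 75/2
  p_2/q_2 = 5587/149
  p_3/q_3 = 11249/300
  p_4/q_4 = 838013/22349
q_3 = 300 ≤ 862 < 22349 = q_4, so the answer is 11249/300.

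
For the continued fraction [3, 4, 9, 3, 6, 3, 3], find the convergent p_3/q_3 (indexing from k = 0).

373/115

Using pₖ = aₖpₖ₋₁ + pₖ₋₂, qₖ = aₖqₖ₋₁ + qₖ₋₂ (with p₋₁=1, p₋₂=0, q₋₁=0, q₋₂=1):
  k=0: a=3, p=3, q=1
  k=1: a=4, p=13, q=4
  k=2: a=9, p=120, q=37
  k=3: a=3, p=373, q=115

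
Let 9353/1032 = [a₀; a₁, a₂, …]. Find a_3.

7

9353 = 9·1032 + 65   →  a_0 = 9
1032 = 15·65 + 57   →  a_1 = 15
65 = 1·57 + 8   →  a_2 = 1
57 = 7·8 + 1   →  a_3 = 7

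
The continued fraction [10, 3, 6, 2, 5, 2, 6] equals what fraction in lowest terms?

32581/3158

Using pₖ = aₖpₖ₋₁ + pₖ₋₂ and qₖ = aₖqₖ₋₁ + qₖ₋₂:
  k=0: a=10, p=10, q=1
  k=1: a=3, p=31, q=3
  k=2: a=6, p=196, q=19
  k=3: a=2, p=423, q=41
  k=4: a=5, p=2311, q=224
  k=5: a=2, p=5045, q=489
  k=6: a=6, p=32581, q=3158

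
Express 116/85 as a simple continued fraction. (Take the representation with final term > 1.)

116 = 1×85 + 31
85 = 2×31 + 23
31 = 1×23 + 8
23 = 2×8 + 7
8 = 1×7 + 1
7 = 7×1 + 0  (stop)
So 116/85 = [1; 2, 1, 2, 1, 7].

[1; 2, 1, 2, 1, 7]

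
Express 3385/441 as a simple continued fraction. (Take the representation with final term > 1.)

3385 = 7·441 + 298
441 = 1·298 + 143
298 = 2·143 + 12
143 = 11·12 + 11
12 = 1·11 + 1
11 = 11·1 + 0  (stop)
So 3385/441 = [7; 1, 2, 11, 1, 11].

[7; 1, 2, 11, 1, 11]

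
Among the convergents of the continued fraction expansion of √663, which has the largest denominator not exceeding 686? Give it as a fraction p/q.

√663 = [25; 1, 2, 1, 50, …] (period length 4).
Convergents:
  p_0/q_0 = 25/1
  p_1/q_1 = 26/1
  p_2/q_2 = 77/3
  p_3/q_3 = 103/4
  p_4/q_4 = 5227/203
  p_5/q_5 = 5330/207
  p_6/q_6 = 15887/617
  p_7/q_7 = 21217/824
q_6 = 617 ≤ 686 < 824 = q_7, so the answer is 15887/617.

15887/617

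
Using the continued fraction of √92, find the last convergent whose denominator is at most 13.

48/5

√92 = [9; 1, 1, 2, 4, 2, 1, 1, 18, …] (period length 8).
Convergents:
  p_0/q_0 = 9/1
  p_1/q_1 = 10/1
  p_2/q_2 = 19/2
  p_3/q_3 = 48/5
  p_4/q_4 = 211/22
q_3 = 5 ≤ 13 < 22 = q_4, so the answer is 48/5.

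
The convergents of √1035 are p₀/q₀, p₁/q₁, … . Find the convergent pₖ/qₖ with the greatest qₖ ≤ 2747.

72257/2246

√1035 = [32; 5, 1, 5, 64, …] (period length 4).
Convergents:
  p_0/q_0 = 32/1
  p_1/q_1 = 161/5
  p_2/q_2 = 193/6
  p_3/q_3 = 1126/35
  p_4/q_4 = 72257/2246
  p_5/q_5 = 362411/11265
q_4 = 2246 ≤ 2747 < 11265 = q_5, so the answer is 72257/2246.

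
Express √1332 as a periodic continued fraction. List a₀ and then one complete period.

a₀ = ⌊√1332⌋ = 36.
With m₀=0, d₀=1 and mₖ₊₁ = dₖaₖ − mₖ, dₖ₊₁ = (n − mₖ₊₁²)/dₖ, aₖ₊₁ = ⌊(a₀+mₖ₊₁)/dₖ₊₁⌋:
  k=1: m=36, d=36, a=2
  k=2: m=36, d=1, a=72
d=1 and a=2a₀=72 at k=2, so the next step gives (m, d) = (36, 36) again — its k=1 value — and the period has length 2.

[36; 2, 72]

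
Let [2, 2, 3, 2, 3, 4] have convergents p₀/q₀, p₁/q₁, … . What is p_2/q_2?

Using pₖ = aₖpₖ₋₁ + pₖ₋₂, qₖ = aₖqₖ₋₁ + qₖ₋₂ (with p₋₁=1, p₋₂=0, q₋₁=0, q₋₂=1):
  k=0: a=2, p=2, q=1
  k=1: a=2, p=5, q=2
  k=2: a=3, p=17, q=7

17/7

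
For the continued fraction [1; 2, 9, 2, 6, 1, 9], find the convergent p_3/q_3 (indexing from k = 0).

59/40

Using pₖ = aₖpₖ₋₁ + pₖ₋₂, qₖ = aₖqₖ₋₁ + qₖ₋₂ (with p₋₁=1, p₋₂=0, q₋₁=0, q₋₂=1):
  k=0: a=1, p=1, q=1
  k=1: a=2, p=3, q=2
  k=2: a=9, p=28, q=19
  k=3: a=2, p=59, q=40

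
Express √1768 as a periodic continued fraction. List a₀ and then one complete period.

[42; 21, 84]

a₀ = ⌊√1768⌋ = 42.
With m₀=0, d₀=1 and mₖ₊₁ = dₖaₖ − mₖ, dₖ₊₁ = (n − mₖ₊₁²)/dₖ, aₖ₊₁ = ⌊(a₀+mₖ₊₁)/dₖ₊₁⌋:
  k=1: m=42, d=4, a=21
  k=2: m=42, d=1, a=84
d=1 and a=2a₀=84 at k=2, so the next step gives (m, d) = (42, 4) again — its k=1 value — and the period has length 2.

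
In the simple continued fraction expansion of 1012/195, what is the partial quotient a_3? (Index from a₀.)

1

1012 = 5·195 + 37   →  a_0 = 5
195 = 5·37 + 10   →  a_1 = 5
37 = 3·10 + 7   →  a_2 = 3
10 = 1·7 + 3   →  a_3 = 1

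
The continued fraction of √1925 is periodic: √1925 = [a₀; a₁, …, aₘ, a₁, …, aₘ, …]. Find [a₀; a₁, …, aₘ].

[43; 1, 6, 1, 86]

a₀ = ⌊√1925⌋ = 43.
With m₀=0, d₀=1 and mₖ₊₁ = dₖaₖ − mₖ, dₖ₊₁ = (n − mₖ₊₁²)/dₖ, aₖ₊₁ = ⌊(a₀+mₖ₊₁)/dₖ₊₁⌋:
  k=1: m=43, d=76, a=1
  k=2: m=33, d=11, a=6
  k=3: m=33, d=76, a=1
  k=4: m=43, d=1, a=86
d=1 and a=2a₀=86 at k=4, so the next step gives (m, d) = (43, 76) again — its k=1 value — and the period has length 4.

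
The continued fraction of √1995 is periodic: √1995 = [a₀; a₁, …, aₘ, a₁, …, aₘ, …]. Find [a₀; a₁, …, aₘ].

a₀ = ⌊√1995⌋ = 44.

[44; 1, 1, 1, 88]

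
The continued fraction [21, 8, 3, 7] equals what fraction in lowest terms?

3865/183

Using pₖ = aₖpₖ₋₁ + pₖ₋₂ and qₖ = aₖqₖ₋₁ + qₖ₋₂:
  k=0: a=21, p=21, q=1
  k=1: a=8, p=169, q=8
  k=2: a=3, p=528, q=25
  k=3: a=7, p=3865, q=183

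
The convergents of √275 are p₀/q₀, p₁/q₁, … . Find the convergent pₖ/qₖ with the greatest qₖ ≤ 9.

116/7

√275 = [16; 1, 1, 2, 1, 1, 32, …] (period length 6).
Convergents:
  p_0/q_0 = 16/1
  p_1/q_1 = 17/1
  p_2/q_2 = 33/2
  p_3/q_3 = 83/5
  p_4/q_4 = 116/7
  p_5/q_5 = 199/12
q_4 = 7 ≤ 9 < 12 = q_5, so the answer is 116/7.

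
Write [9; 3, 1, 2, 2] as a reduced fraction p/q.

241/26

Using pₖ = aₖpₖ₋₁ + pₖ₋₂ and qₖ = aₖqₖ₋₁ + qₖ₋₂:
  k=0: a=9, p=9, q=1
  k=1: a=3, p=28, q=3
  k=2: a=1, p=37, q=4
  k=3: a=2, p=102, q=11
  k=4: a=2, p=241, q=26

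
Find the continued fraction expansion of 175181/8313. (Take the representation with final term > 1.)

175181 = 21·8313 + 608
8313 = 13·608 + 409
608 = 1·409 + 199
409 = 2·199 + 11
199 = 18·11 + 1
11 = 11·1 + 0  (stop)
So 175181/8313 = [21; 13, 1, 2, 18, 11].

[21; 13, 1, 2, 18, 11]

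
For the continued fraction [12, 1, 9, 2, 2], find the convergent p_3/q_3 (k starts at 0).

Using pₖ = aₖpₖ₋₁ + pₖ₋₂, qₖ = aₖqₖ₋₁ + qₖ₋₂ (with p₋₁=1, p₋₂=0, q₋₁=0, q₋₂=1):
  k=0: a=12, p=12, q=1
  k=1: a=1, p=13, q=1
  k=2: a=9, p=129, q=10
  k=3: a=2, p=271, q=21

271/21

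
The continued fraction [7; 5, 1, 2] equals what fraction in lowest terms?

122/17

Using pₖ = aₖpₖ₋₁ + pₖ₋₂ and qₖ = aₖqₖ₋₁ + qₖ₋₂:
  k=0: a=7, p=7, q=1
  k=1: a=5, p=36, q=5
  k=2: a=1, p=43, q=6
  k=3: a=2, p=122, q=17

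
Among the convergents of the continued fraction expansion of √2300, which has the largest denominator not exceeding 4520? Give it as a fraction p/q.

√2300 = [47; 1, 22, 1, 94, …] (period length 4).
Convergents:
  p_0/q_0 = 47/1
  p_1/q_1 = 48/1
  p_2/q_2 = 1103/23
  p_3/q_3 = 1151/24
  p_4/q_4 = 109297/2279
  p_5/q_5 = 110448/2303
  p_6/q_6 = 2539153/52945
q_5 = 2303 ≤ 4520 < 52945 = q_6, so the answer is 110448/2303.

110448/2303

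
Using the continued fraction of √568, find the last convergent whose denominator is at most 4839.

√568 = [23; 1, 4, 1, 46, …] (period length 4).
Convergents:
  p_0/q_0 = 23/1
  p_1/q_1 = 24/1
  p_2/q_2 = 119/5
  p_3/q_3 = 143/6
  p_4/q_4 = 6697/281
  p_5/q_5 = 6840/287
  p_6/q_6 = 34057/1429
  p_7/q_7 = 40897/1716
  p_8/q_8 = 1915319/80365
q_7 = 1716 ≤ 4839 < 80365 = q_8, so the answer is 40897/1716.

40897/1716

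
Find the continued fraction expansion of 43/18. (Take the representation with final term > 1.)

43 = 2*18 + 7
18 = 2*7 + 4
7 = 1*4 + 3
4 = 1*3 + 1
3 = 3*1 + 0  (stop)
So 43/18 = [2; 2, 1, 1, 3].

[2; 2, 1, 1, 3]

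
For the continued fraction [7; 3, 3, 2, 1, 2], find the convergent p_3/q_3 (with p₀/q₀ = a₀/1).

Using pₖ = aₖpₖ₋₁ + pₖ₋₂, qₖ = aₖqₖ₋₁ + qₖ₋₂ (with p₋₁=1, p₋₂=0, q₋₁=0, q₋₂=1):
  k=0: a=7, p=7, q=1
  k=1: a=3, p=22, q=3
  k=2: a=3, p=73, q=10
  k=3: a=2, p=168, q=23

168/23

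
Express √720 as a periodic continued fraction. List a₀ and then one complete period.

[26; 1, 4, 1, 52]

a₀ = ⌊√720⌋ = 26.
With m₀=0, d₀=1 and mₖ₊₁ = dₖaₖ − mₖ, dₖ₊₁ = (n − mₖ₊₁²)/dₖ, aₖ₊₁ = ⌊(a₀+mₖ₊₁)/dₖ₊₁⌋:
  k=1: m=26, d=44, a=1
  k=2: m=18, d=9, a=4
  k=3: m=18, d=44, a=1
  k=4: m=26, d=1, a=52
d=1 and a=2a₀=52 at k=4, so the next step gives (m, d) = (26, 44) again — its k=1 value — and the period has length 4.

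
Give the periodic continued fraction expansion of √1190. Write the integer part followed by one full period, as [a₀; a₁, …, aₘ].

[34; 2, 68]

a₀ = ⌊√1190⌋ = 34.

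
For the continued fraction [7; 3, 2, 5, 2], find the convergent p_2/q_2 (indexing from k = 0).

Using pₖ = aₖpₖ₋₁ + pₖ₋₂, qₖ = aₖqₖ₋₁ + qₖ₋₂ (with p₋₁=1, p₋₂=0, q₋₁=0, q₋₂=1):
  k=0: a=7, p=7, q=1
  k=1: a=3, p=22, q=3
  k=2: a=2, p=51, q=7

51/7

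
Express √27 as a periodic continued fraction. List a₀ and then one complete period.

[5; 5, 10]

a₀ = ⌊√27⌋ = 5.
With m₀=0, d₀=1 and mₖ₊₁ = dₖaₖ − mₖ, dₖ₊₁ = (n − mₖ₊₁²)/dₖ, aₖ₊₁ = ⌊(a₀+mₖ₊₁)/dₖ₊₁⌋:
  k=1: m=5, d=2, a=5
  k=2: m=5, d=1, a=10
d=1 and a=2a₀=10 at k=2, so the next step gives (m, d) = (5, 2) again — its k=1 value — and the period has length 2.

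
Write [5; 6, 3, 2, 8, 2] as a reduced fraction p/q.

Fold from the inside: start with 2/1.
  8 + 1/2 = 17/2
  2 + 2/17 = 36/17
  3 + 17/36 = 125/36
  6 + 36/125 = 786/125
  5 + 125/786 = 4055/786

4055/786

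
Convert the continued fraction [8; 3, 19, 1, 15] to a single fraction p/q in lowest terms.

Using pₖ = aₖpₖ₋₁ + pₖ₋₂ and qₖ = aₖqₖ₋₁ + qₖ₋₂:
  k=0: a=8, p=8, q=1
  k=1: a=3, p=25, q=3
  k=2: a=19, p=483, q=58
  k=3: a=1, p=508, q=61
  k=4: a=15, p=8103, q=973

8103/973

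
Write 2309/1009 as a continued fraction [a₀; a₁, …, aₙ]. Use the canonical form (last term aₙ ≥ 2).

2309 = 2×1009 + 291
1009 = 3×291 + 136
291 = 2×136 + 19
136 = 7×19 + 3
19 = 6×3 + 1
3 = 3×1 + 0  (stop)
So 2309/1009 = [2; 3, 2, 7, 6, 3].

[2; 3, 2, 7, 6, 3]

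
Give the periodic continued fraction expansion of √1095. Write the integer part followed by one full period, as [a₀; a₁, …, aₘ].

a₀ = ⌊√1095⌋ = 33.
With m₀=0, d₀=1 and mₖ₊₁ = dₖaₖ − mₖ, dₖ₊₁ = (n − mₖ₊₁²)/dₖ, aₖ₊₁ = ⌊(a₀+mₖ₊₁)/dₖ₊₁⌋:
  k=1: m=33, d=6, a=11
  k=2: m=33, d=1, a=66
d=1 and a=2a₀=66 at k=2, so the next step gives (m, d) = (33, 6) again — its k=1 value — and the period has length 2.

[33; 11, 66]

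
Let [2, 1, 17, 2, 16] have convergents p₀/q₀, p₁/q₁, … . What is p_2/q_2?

Using pₖ = aₖpₖ₋₁ + pₖ₋₂, qₖ = aₖqₖ₋₁ + qₖ₋₂ (with p₋₁=1, p₋₂=0, q₋₁=0, q₋₂=1):
  k=0: a=2, p=2, q=1
  k=1: a=1, p=3, q=1
  k=2: a=17, p=53, q=18

53/18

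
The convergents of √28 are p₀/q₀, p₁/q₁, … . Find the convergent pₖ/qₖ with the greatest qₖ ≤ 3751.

9403/1777

√28 = [5; 3, 2, 3, 10, …] (period length 4).
Convergents:
  p_0/q_0 = 5/1
  p_1/q_1 = 16/3
  p_2/q_2 = 37/7
  p_3/q_3 = 127/24
  p_4/q_4 = 1307/247
  p_5/q_5 = 4048/765
  p_6/q_6 = 9403/1777
  p_7/q_7 = 32257/6096
q_6 = 1777 ≤ 3751 < 6096 = q_7, so the answer is 9403/1777.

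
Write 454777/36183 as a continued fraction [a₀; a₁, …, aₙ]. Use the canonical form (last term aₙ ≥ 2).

[12; 1, 1, 3, 7, 2, 19, 17]

454777 = 12×36183 + 20581
36183 = 1×20581 + 15602
20581 = 1×15602 + 4979
15602 = 3×4979 + 665
4979 = 7×665 + 324
665 = 2×324 + 17
324 = 19×17 + 1
17 = 17×1 + 0  (stop)
So 454777/36183 = [12; 1, 1, 3, 7, 2, 19, 17].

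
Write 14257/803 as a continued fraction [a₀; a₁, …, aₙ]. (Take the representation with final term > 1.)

[17; 1, 3, 13, 7, 2]

14257 = 17·803 + 606
803 = 1·606 + 197
606 = 3·197 + 15
197 = 13·15 + 2
15 = 7·2 + 1
2 = 2·1 + 0  (stop)
So 14257/803 = [17; 1, 3, 13, 7, 2].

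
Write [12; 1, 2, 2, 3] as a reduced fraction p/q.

Fold from the inside: start with 3/1.
  2 + 1/3 = 7/3
  2 + 3/7 = 17/7
  1 + 7/17 = 24/17
  12 + 17/24 = 305/24

305/24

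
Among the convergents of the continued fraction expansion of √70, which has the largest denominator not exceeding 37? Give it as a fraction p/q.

√70 = [8; 2, 1, 2, 1, 2, 16, …] (period length 6).
Convergents:
  p_0/q_0 = 8/1
  p_1/q_1 = 17/2
  p_2/q_2 = 25/3
  p_3/q_3 = 67/8
  p_4/q_4 = 92/11
  p_5/q_5 = 251/30
  p_6/q_6 = 4108/491
q_5 = 30 ≤ 37 < 491 = q_6, so the answer is 251/30.

251/30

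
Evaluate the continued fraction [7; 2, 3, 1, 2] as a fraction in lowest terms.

186/25

Fold from the inside: start with 2/1.
  1 + 1/2 = 3/2
  3 + 2/3 = 11/3
  2 + 3/11 = 25/11
  7 + 11/25 = 186/25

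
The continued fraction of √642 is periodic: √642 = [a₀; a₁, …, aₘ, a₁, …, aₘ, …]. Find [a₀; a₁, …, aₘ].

a₀ = ⌊√642⌋ = 25.
With m₀=0, d₀=1 and mₖ₊₁ = dₖaₖ − mₖ, dₖ₊₁ = (n − mₖ₊₁²)/dₖ, aₖ₊₁ = ⌊(a₀+mₖ₊₁)/dₖ₊₁⌋:
  k=1: m=25, d=17, a=2
  k=2: m=9, d=33, a=1
  k=3: m=24, d=2, a=24
  k=4: m=24, d=33, a=1
  k=5: m=9, d=17, a=2
  k=6: m=25, d=1, a=50
d=1 and a=2a₀=50 at k=6, so the next step gives (m, d) = (25, 17) again — its k=1 value — and the period has length 6.

[25; 2, 1, 24, 1, 2, 50]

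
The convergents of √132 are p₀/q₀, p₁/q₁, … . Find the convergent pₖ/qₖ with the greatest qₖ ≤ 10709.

√132 = [11; 2, 22, …] (period length 2).
Convergents:
  p_0/q_0 = 11/1
  p_1/q_1 = 23/2
  p_2/q_2 = 517/45
  p_3/q_3 = 1057/92
  p_4/q_4 = 23771/2069
  p_5/q_5 = 48599/4230
  p_6/q_6 = 1092949/95129
q_5 = 4230 ≤ 10709 < 95129 = q_6, so the answer is 48599/4230.

48599/4230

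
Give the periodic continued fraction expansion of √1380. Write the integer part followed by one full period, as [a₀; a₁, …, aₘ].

a₀ = ⌊√1380⌋ = 37.
With m₀=0, d₀=1 and mₖ₊₁ = dₖaₖ − mₖ, dₖ₊₁ = (n − mₖ₊₁²)/dₖ, aₖ₊₁ = ⌊(a₀+mₖ₊₁)/dₖ₊₁⌋:
  k=1: m=37, d=11, a=6
  k=2: m=29, d=49, a=1
  k=3: m=20, d=20, a=2
  k=4: m=20, d=49, a=1
  k=5: m=29, d=11, a=6
  k=6: m=37, d=1, a=74
d=1 and a=2a₀=74 at k=6, so the next step gives (m, d) = (37, 11) again — its k=1 value — and the period has length 6.

[37; 6, 1, 2, 1, 6, 74]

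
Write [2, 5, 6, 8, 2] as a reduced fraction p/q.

Using pₖ = aₖpₖ₋₁ + pₖ₋₂ and qₖ = aₖqₖ₋₁ + qₖ₋₂:
  k=0: a=2, p=2, q=1
  k=1: a=5, p=11, q=5
  k=2: a=6, p=68, q=31
  k=3: a=8, p=555, q=253
  k=4: a=2, p=1178, q=537

1178/537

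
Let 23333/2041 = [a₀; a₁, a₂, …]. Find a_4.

2

23333 = 11·2041 + 882   →  a_0 = 11
2041 = 2·882 + 277   →  a_1 = 2
882 = 3·277 + 51   →  a_2 = 3
277 = 5·51 + 22   →  a_3 = 5
51 = 2·22 + 7   →  a_4 = 2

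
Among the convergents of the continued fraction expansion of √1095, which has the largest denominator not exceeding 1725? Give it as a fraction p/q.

√1095 = [33; 11, 66, …] (period length 2).
Convergents:
  p_0/q_0 = 33/1
  p_1/q_1 = 364/11
  p_2/q_2 = 24057/727
  p_3/q_3 = 264991/8008
q_2 = 727 ≤ 1725 < 8008 = q_3, so the answer is 24057/727.

24057/727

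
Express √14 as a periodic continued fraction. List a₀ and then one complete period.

a₀ = ⌊√14⌋ = 3.

[3; 1, 2, 1, 6]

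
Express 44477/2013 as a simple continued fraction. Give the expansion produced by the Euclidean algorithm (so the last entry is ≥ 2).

[22; 10, 1, 1, 5, 1, 6, 2]

44477 = 22·2013 + 191
2013 = 10·191 + 103
191 = 1·103 + 88
103 = 1·88 + 15
88 = 5·15 + 13
15 = 1·13 + 2
13 = 6·2 + 1
2 = 2·1 + 0  (stop)
So 44477/2013 = [22; 10, 1, 1, 5, 1, 6, 2].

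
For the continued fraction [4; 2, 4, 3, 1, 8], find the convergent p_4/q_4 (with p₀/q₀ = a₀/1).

Using pₖ = aₖpₖ₋₁ + pₖ₋₂, qₖ = aₖqₖ₋₁ + qₖ₋₂ (with p₋₁=1, p₋₂=0, q₋₁=0, q₋₂=1):
  k=0: a=4, p=4, q=1
  k=1: a=2, p=9, q=2
  k=2: a=4, p=40, q=9
  k=3: a=3, p=129, q=29
  k=4: a=1, p=169, q=38

169/38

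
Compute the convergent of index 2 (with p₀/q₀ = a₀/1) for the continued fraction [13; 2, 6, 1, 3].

175/13

Using pₖ = aₖpₖ₋₁ + pₖ₋₂, qₖ = aₖqₖ₋₁ + qₖ₋₂ (with p₋₁=1, p₋₂=0, q₋₁=0, q₋₂=1):
  k=0: a=13, p=13, q=1
  k=1: a=2, p=27, q=2
  k=2: a=6, p=175, q=13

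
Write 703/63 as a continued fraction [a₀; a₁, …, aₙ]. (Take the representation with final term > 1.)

[11; 6, 3, 3]

703 = 11·63 + 10
63 = 6·10 + 3
10 = 3·3 + 1
3 = 3·1 + 0  (stop)
So 703/63 = [11; 6, 3, 3].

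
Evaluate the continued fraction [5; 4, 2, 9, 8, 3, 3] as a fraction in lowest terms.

Fold from the inside: start with 3/1.
  3 + 1/3 = 10/3
  8 + 3/10 = 83/10
  9 + 10/83 = 757/83
  2 + 83/757 = 1597/757
  4 + 757/1597 = 7145/1597
  5 + 1597/7145 = 37322/7145

37322/7145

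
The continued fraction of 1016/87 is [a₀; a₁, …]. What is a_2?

2

1016 = 11·87 + 59   →  a_0 = 11
87 = 1·59 + 28   →  a_1 = 1
59 = 2·28 + 3   →  a_2 = 2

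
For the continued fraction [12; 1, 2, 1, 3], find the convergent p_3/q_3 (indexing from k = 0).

51/4

Using pₖ = aₖpₖ₋₁ + pₖ₋₂, qₖ = aₖqₖ₋₁ + qₖ₋₂ (with p₋₁=1, p₋₂=0, q₋₁=0, q₋₂=1):
  k=0: a=12, p=12, q=1
  k=1: a=1, p=13, q=1
  k=2: a=2, p=38, q=3
  k=3: a=1, p=51, q=4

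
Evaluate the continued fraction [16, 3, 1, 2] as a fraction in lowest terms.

Using pₖ = aₖpₖ₋₁ + pₖ₋₂ and qₖ = aₖqₖ₋₁ + qₖ₋₂:
  k=0: a=16, p=16, q=1
  k=1: a=3, p=49, q=3
  k=2: a=1, p=65, q=4
  k=3: a=2, p=179, q=11

179/11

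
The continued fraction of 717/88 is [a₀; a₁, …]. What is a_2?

717 = 8·88 + 13   →  a_0 = 8
88 = 6·13 + 10   →  a_1 = 6
13 = 1·10 + 3   →  a_2 = 1

1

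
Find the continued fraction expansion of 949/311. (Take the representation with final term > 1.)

949 = 3*311 + 16
311 = 19*16 + 7
16 = 2*7 + 2
7 = 3*2 + 1
2 = 2*1 + 0  (stop)
So 949/311 = [3; 19, 2, 3, 2].

[3; 19, 2, 3, 2]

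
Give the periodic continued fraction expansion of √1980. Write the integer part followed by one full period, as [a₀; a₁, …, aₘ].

[44; 2, 88]

a₀ = ⌊√1980⌋ = 44.
With m₀=0, d₀=1 and mₖ₊₁ = dₖaₖ − mₖ, dₖ₊₁ = (n − mₖ₊₁²)/dₖ, aₖ₊₁ = ⌊(a₀+mₖ₊₁)/dₖ₊₁⌋:
  k=1: m=44, d=44, a=2
  k=2: m=44, d=1, a=88
d=1 and a=2a₀=88 at k=2, so the next step gives (m, d) = (44, 44) again — its k=1 value — and the period has length 2.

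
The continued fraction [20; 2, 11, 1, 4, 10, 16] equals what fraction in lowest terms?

Using pₖ = aₖpₖ₋₁ + pₖ₋₂ and qₖ = aₖqₖ₋₁ + qₖ₋₂:
  k=0: a=20, p=20, q=1
  k=1: a=2, p=41, q=2
  k=2: a=11, p=471, q=23
  k=3: a=1, p=512, q=25
  k=4: a=4, p=2519, q=123
  k=5: a=10, p=25702, q=1255
  k=6: a=16, p=413751, q=20203

413751/20203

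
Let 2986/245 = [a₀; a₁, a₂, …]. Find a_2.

2986 = 12·245 + 46   →  a_0 = 12
245 = 5·46 + 15   →  a_1 = 5
46 = 3·15 + 1   →  a_2 = 3

3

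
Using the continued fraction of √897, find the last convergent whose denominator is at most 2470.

√897 = [29; 1, 18, 1, 58, …] (period length 4).
Convergents:
  p_0/q_0 = 29/1
  p_1/q_1 = 30/1
  p_2/q_2 = 569/19
  p_3/q_3 = 599/20
  p_4/q_4 = 35311/1179
  p_5/q_5 = 35910/1199
  p_6/q_6 = 681691/22761
q_5 = 1199 ≤ 2470 < 22761 = q_6, so the answer is 35910/1199.

35910/1199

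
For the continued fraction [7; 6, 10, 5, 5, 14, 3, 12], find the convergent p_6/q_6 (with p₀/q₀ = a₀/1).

Using pₖ = aₖpₖ₋₁ + pₖ₋₂, qₖ = aₖqₖ₋₁ + qₖ₋₂ (with p₋₁=1, p₋₂=0, q₋₁=0, q₋₂=1):
  k=0: a=7, p=7, q=1
  k=1: a=6, p=43, q=6
  k=2: a=10, p=437, q=61
  k=3: a=5, p=2228, q=311
  k=4: a=5, p=11577, q=1616
  k=5: a=14, p=164306, q=22935
  k=6: a=3, p=504495, q=70421

504495/70421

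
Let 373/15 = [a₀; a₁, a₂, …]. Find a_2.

373 = 24·15 + 13   →  a_0 = 24
15 = 1·13 + 2   →  a_1 = 1
13 = 6·2 + 1   →  a_2 = 6

6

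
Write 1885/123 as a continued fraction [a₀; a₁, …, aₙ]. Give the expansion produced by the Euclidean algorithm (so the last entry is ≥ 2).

1885 = 15·123 + 40
123 = 3·40 + 3
40 = 13·3 + 1
3 = 3·1 + 0  (stop)
So 1885/123 = [15; 3, 13, 3].

[15; 3, 13, 3]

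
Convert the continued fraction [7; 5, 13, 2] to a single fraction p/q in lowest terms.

Using pₖ = aₖpₖ₋₁ + pₖ₋₂ and qₖ = aₖqₖ₋₁ + qₖ₋₂:
  k=0: a=7, p=7, q=1
  k=1: a=5, p=36, q=5
  k=2: a=13, p=475, q=66
  k=3: a=2, p=986, q=137

986/137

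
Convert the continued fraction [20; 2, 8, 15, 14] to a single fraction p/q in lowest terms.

74002/3615

Fold from the inside: start with 14/1.
  15 + 1/14 = 211/14
  8 + 14/211 = 1702/211
  2 + 211/1702 = 3615/1702
  20 + 1702/3615 = 74002/3615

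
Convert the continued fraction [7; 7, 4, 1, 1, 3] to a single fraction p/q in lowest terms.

1649/231

Fold from the inside: start with 3/1.
  1 + 1/3 = 4/3
  1 + 3/4 = 7/4
  4 + 4/7 = 32/7
  7 + 7/32 = 231/32
  7 + 32/231 = 1649/231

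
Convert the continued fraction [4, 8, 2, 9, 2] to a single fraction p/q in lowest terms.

1396/339

Fold from the inside: start with 2/1.
  9 + 1/2 = 19/2
  2 + 2/19 = 40/19
  8 + 19/40 = 339/40
  4 + 40/339 = 1396/339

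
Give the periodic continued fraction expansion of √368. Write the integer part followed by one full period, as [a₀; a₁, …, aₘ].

a₀ = ⌊√368⌋ = 19.
With m₀=0, d₀=1 and mₖ₊₁ = dₖaₖ − mₖ, dₖ₊₁ = (n − mₖ₊₁²)/dₖ, aₖ₊₁ = ⌊(a₀+mₖ₊₁)/dₖ₊₁⌋:
  k=1: m=19, d=7, a=5
  k=2: m=16, d=16, a=2
  k=3: m=16, d=7, a=5
  k=4: m=19, d=1, a=38
d=1 and a=2a₀=38 at k=4, so the next step gives (m, d) = (19, 7) again — its k=1 value — and the period has length 4.

[19; 5, 2, 5, 38]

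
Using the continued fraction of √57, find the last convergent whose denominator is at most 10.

√57 = [7; 1, 1, 4, 1, 1, 14, …] (period length 6).
Convergents:
  p_0/q_0 = 7/1
  p_1/q_1 = 8/1
  p_2/q_2 = 15/2
  p_3/q_3 = 68/9
  p_4/q_4 = 83/11
q_3 = 9 ≤ 10 < 11 = q_4, so the answer is 68/9.

68/9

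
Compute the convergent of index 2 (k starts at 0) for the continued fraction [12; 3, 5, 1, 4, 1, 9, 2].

Using pₖ = aₖpₖ₋₁ + pₖ₋₂, qₖ = aₖqₖ₋₁ + qₖ₋₂ (with p₋₁=1, p₋₂=0, q₋₁=0, q₋₂=1):
  k=0: a=12, p=12, q=1
  k=1: a=3, p=37, q=3
  k=2: a=5, p=197, q=16

197/16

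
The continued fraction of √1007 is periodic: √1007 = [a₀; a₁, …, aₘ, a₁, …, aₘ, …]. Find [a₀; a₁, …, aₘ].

a₀ = ⌊√1007⌋ = 31.
With m₀=0, d₀=1 and mₖ₊₁ = dₖaₖ − mₖ, dₖ₊₁ = (n − mₖ₊₁²)/dₖ, aₖ₊₁ = ⌊(a₀+mₖ₊₁)/dₖ₊₁⌋:
  k=1: m=31, d=46, a=1
  k=2: m=15, d=17, a=2
  k=3: m=19, d=38, a=1
  k=4: m=19, d=17, a=2
  k=5: m=15, d=46, a=1
  k=6: m=31, d=1, a=62
d=1 and a=2a₀=62 at k=6, so the next step gives (m, d) = (31, 46) again — its k=1 value — and the period has length 6.

[31; 1, 2, 1, 2, 1, 62]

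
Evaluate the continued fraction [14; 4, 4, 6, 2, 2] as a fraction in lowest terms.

8029/564

Using pₖ = aₖpₖ₋₁ + pₖ₋₂ and qₖ = aₖqₖ₋₁ + qₖ₋₂:
  k=0: a=14, p=14, q=1
  k=1: a=4, p=57, q=4
  k=2: a=4, p=242, q=17
  k=3: a=6, p=1509, q=106
  k=4: a=2, p=3260, q=229
  k=5: a=2, p=8029, q=564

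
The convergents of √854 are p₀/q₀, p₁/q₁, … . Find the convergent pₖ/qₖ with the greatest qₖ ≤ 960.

12303/421

√854 = [29; 4, 2, 11, 4, 11, 2, 4, 58, …] (period length 8).
Convergents:
  p_0/q_0 = 29/1
  p_1/q_1 = 117/4
  p_2/q_2 = 263/9
  p_3/q_3 = 3010/103
  p_4/q_4 = 12303/421
  p_5/q_5 = 138343/4734
q_4 = 421 ≤ 960 < 4734 = q_5, so the answer is 12303/421.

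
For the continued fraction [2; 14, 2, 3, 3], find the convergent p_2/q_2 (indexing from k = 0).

60/29

Using pₖ = aₖpₖ₋₁ + pₖ₋₂, qₖ = aₖqₖ₋₁ + qₖ₋₂ (with p₋₁=1, p₋₂=0, q₋₁=0, q₋₂=1):
  k=0: a=2, p=2, q=1
  k=1: a=14, p=29, q=14
  k=2: a=2, p=60, q=29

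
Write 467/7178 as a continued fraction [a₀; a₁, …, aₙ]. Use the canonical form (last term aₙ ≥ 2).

467 = 0·7178 + 467
7178 = 15·467 + 173
467 = 2·173 + 121
173 = 1·121 + 52
121 = 2·52 + 17
52 = 3·17 + 1
17 = 17·1 + 0  (stop)
So 467/7178 = [0; 15, 2, 1, 2, 3, 17].

[0; 15, 2, 1, 2, 3, 17]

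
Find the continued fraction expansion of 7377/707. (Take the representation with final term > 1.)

[10; 2, 3, 3, 3, 9]

7377 = 10×707 + 307
707 = 2×307 + 93
307 = 3×93 + 28
93 = 3×28 + 9
28 = 3×9 + 1
9 = 9×1 + 0  (stop)
So 7377/707 = [10; 2, 3, 3, 3, 9].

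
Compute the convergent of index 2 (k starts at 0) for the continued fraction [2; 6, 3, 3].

41/19

Using pₖ = aₖpₖ₋₁ + pₖ₋₂, qₖ = aₖqₖ₋₁ + qₖ₋₂ (with p₋₁=1, p₋₂=0, q₋₁=0, q₋₂=1):
  k=0: a=2, p=2, q=1
  k=1: a=6, p=13, q=6
  k=2: a=3, p=41, q=19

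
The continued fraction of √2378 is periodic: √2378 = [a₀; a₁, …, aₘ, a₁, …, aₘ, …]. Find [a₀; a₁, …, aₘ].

a₀ = ⌊√2378⌋ = 48.
With m₀=0, d₀=1 and mₖ₊₁ = dₖaₖ − mₖ, dₖ₊₁ = (n − mₖ₊₁²)/dₖ, aₖ₊₁ = ⌊(a₀+mₖ₊₁)/dₖ₊₁⌋:
  k=1: m=48, d=74, a=1
  k=2: m=26, d=23, a=3
  k=3: m=43, d=23, a=3
  k=4: m=26, d=74, a=1
  k=5: m=48, d=1, a=96
d=1 and a=2a₀=96 at k=5, so the next step gives (m, d) = (48, 74) again — its k=1 value — and the period has length 5.

[48; 1, 3, 3, 1, 96]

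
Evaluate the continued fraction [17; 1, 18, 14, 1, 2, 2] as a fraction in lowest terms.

35249/1964

Using pₖ = aₖpₖ₋₁ + pₖ₋₂ and qₖ = aₖqₖ₋₁ + qₖ₋₂:
  k=0: a=17, p=17, q=1
  k=1: a=1, p=18, q=1
  k=2: a=18, p=341, q=19
  k=3: a=14, p=4792, q=267
  k=4: a=1, p=5133, q=286
  k=5: a=2, p=15058, q=839
  k=6: a=2, p=35249, q=1964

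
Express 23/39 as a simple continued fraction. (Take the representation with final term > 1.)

23 = 0×39 + 23
39 = 1×23 + 16
23 = 1×16 + 7
16 = 2×7 + 2
7 = 3×2 + 1
2 = 2×1 + 0  (stop)
So 23/39 = [0; 1, 1, 2, 3, 2].

[0; 1, 1, 2, 3, 2]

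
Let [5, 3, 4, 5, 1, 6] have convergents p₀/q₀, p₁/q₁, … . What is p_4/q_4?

430/81

Using pₖ = aₖpₖ₋₁ + pₖ₋₂, qₖ = aₖqₖ₋₁ + qₖ₋₂ (with p₋₁=1, p₋₂=0, q₋₁=0, q₋₂=1):
  k=0: a=5, p=5, q=1
  k=1: a=3, p=16, q=3
  k=2: a=4, p=69, q=13
  k=3: a=5, p=361, q=68
  k=4: a=1, p=430, q=81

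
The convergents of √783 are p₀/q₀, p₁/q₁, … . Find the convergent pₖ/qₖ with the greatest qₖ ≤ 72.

1567/56

√783 = [27; 1, 54, …] (period length 2).
Convergents:
  p_0/q_0 = 27/1
  p_1/q_1 = 28/1
  p_2/q_2 = 1539/55
  p_3/q_3 = 1567/56
  p_4/q_4 = 86157/3079
q_3 = 56 ≤ 72 < 3079 = q_4, so the answer is 1567/56.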